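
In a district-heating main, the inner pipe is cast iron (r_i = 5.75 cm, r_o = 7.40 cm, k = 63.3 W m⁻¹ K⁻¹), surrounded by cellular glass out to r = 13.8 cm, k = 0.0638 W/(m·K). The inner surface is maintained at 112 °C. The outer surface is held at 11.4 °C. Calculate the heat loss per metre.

Q' = 64.7 W/m

Series thermal resistances, inner to outer:
  R'_cast iron = ln(0.0740/0.0575)/(2πk) = 0.2523/(2π·63.3) = 6.343×10^-4 m·K/W
  R'_cellular glass = ln(0.138/0.0740)/(2πk) = 0.6232/(2π·0.0638) = 1.555 m·K/W
ΣR = 6.343×10^-4 + 1.555 = 1.556 m·K/W
Q' = ΔT/ΣR = (112 °C − 11.4 °C)/1.556 = 64.7 W/m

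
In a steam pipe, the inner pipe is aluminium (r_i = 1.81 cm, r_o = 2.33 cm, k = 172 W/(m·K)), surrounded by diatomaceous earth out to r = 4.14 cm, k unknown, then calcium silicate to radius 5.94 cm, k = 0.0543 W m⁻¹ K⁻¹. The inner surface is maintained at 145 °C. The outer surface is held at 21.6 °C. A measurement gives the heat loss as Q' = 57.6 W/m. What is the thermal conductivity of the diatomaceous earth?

k = 0.0844 W/m·K

ΣR = ΔT/Q' = |145 − 21.6|/57.6 = 2.142 m·K/W
Known resistances:
  R'_aluminium = ln(0.0233/0.0181)/(2πk) = 0.2525/(2π·172) = 2.337×10^-4 m·K/W
  R'_calcium silicate = ln(0.0594/0.0414)/(2πk) = 0.3610/(2π·0.0543) = 1.058 m·K/W
R_diatomaceous earth = ΣR − ΣR_known = 2.142 − 1.058 = 1.084 m·K/W
ln(r₂/r₁)/(2πk) = 1.084 ⇒ k = 0.5748/(2π·1.084) = 0.0844 W/m·K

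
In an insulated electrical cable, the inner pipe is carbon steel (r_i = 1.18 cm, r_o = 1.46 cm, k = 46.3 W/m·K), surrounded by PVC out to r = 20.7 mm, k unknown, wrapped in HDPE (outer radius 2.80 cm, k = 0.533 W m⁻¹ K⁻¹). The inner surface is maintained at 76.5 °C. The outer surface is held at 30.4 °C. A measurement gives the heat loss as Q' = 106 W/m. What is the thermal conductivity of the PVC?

k = 0.162 W/m·K

ΣR = ΔT/Q' = |76.5 − 30.4|/106 = 0.4349 m·K/W
Known resistances:
  R'_carbon steel = ln(0.0146/0.0118)/(2πk) = 0.2129/(2π·46.3) = 7.319×10^-4 m·K/W
  R'_HDPE = ln(0.0280/0.0207)/(2πk) = 0.3021/(2π·0.533) = 0.09020 m·K/W
R_PVC = ΣR − ΣR_known = 0.4349 − 0.09093 = 0.3440 m·K/W
ln(r₂/r₁)/(2πk) = 0.3440 ⇒ k = 0.3491/(2π·0.3440) = 0.162 W/m·K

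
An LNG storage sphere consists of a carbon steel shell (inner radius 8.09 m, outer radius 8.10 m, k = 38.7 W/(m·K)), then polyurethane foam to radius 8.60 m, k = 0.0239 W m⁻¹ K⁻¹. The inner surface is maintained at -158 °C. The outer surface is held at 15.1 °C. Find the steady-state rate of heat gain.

Q = 7240 W

Series thermal resistances, inner to outer:
  R_carbon steel = (1/8.09 − 1/8.10)/(4πk) = 1.526×10^-4/(4π·38.7) = 3.138×10^-7 K/W
  R_polyurethane foam = (1/8.10 − 1/8.60)/(4πk) = 0.007178/(4π·0.0239) = 0.02390 K/W
ΣR = 3.138×10^-7 + 0.02390 = 0.02390 K/W
Q = ΔT/ΣR = (-158 °C − 15.1 °C)/0.02390 = -7240 W
(Negative Q ⇒ heat flows inward; heat gain = 7240 W.)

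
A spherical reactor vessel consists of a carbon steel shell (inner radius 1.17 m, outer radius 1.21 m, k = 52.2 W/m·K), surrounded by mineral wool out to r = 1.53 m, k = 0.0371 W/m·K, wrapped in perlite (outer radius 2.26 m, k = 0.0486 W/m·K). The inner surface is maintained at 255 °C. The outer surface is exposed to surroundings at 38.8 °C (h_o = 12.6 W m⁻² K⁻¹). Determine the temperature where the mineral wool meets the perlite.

Resistance network (inner→outer):
  R_carbon steel = (1/1.17 − 1/1.21)/(4πk) = 0.02825/(4π·52.2) = 4.307×10^-5 K/W
  R_mineral wool = (1/1.21 − 1/1.53)/(4πk) = 0.1729/(4π·0.0371) = 0.3708 K/W
  R_perlite = (1/1.53 − 1/2.26)/(4πk) = 0.2111/(4π·0.0486) = 0.3457 K/W
  R_conv,out = 1/(4πr²h) = 1/(4π·2.26²·12.6) = 0.001237 K/W
ΣR = 4.307×10^-5 + 0.3708 + 0.3457 + 0.001237 = 0.7178 K/W
Q = ΔT/ΣR = (255 °C − 38.8 °C)/0.7178 = 301.2 W
From the inner boundary to the mineral wool/perlite interface, ΣR_partial = 0.3708 K/W.
T_interface = T_in − Q·ΣR_partial = 255 °C − (301.2)(0.3708) = 143 °C

T = 143 °C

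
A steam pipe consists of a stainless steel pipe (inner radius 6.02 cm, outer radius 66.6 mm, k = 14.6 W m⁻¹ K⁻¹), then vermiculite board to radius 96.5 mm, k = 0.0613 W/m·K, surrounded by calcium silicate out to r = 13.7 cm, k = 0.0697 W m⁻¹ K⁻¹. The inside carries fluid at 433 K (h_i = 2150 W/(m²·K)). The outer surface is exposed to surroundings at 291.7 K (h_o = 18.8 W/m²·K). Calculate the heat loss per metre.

Treat each layer as a resistance in series:
  R'_conv,in = 1/(2πr h) = 1/(2π·0.0602·2150) = 0.001230 m·K/W
  R'_stainless steel = ln(0.0666/0.0602)/(2πk) = 0.1010/(2π·14.6) = 0.001101 m·K/W
  R'_vermiculite board = ln(0.0965/0.0666)/(2πk) = 0.3708/(2π·0.0613) = 0.9628 m·K/W
  R'_calcium silicate = ln(0.137/0.0965)/(2πk) = 0.3504/(2π·0.0697) = 0.8002 m·K/W
  R'_conv,out = 1/(2πr h) = 1/(2π·0.137·18.8) = 0.06179 m·K/W
ΣR = 0.001230 + 0.001101 + 0.9628 + 0.8002 + 0.06179 = 1.827 m·K/W
Q' = ΔT/ΣR = (433 K − 291.7 K)/1.827 = 77.3 W/m

Q' = 77.3 W/m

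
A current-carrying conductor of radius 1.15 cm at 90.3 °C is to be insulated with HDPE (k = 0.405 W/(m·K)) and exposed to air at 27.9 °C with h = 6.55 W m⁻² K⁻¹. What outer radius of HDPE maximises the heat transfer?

r_cr = 6.18 cm

For a cylinder, r_cr = k_ins/h = 0.405/6.55 = 0.0618 m = 6.18 cm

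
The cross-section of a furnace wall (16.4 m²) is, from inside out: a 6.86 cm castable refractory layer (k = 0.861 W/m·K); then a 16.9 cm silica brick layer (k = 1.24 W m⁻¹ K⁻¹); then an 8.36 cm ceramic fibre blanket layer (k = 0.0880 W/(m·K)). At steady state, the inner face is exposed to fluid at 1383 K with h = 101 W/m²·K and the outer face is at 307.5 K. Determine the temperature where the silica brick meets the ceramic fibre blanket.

T = 1176 K

Resistance network (inner→outer):
  R_conv,in = 1/(hA) = 1/(101·16.4) = 6.037×10^-4 K/W
  R_castable refractory = L/(kA) = 0.0686/(0.861·16.4) = 0.004858 K/W
  R_silica brick = L/(kA) = 0.169/(1.24·16.4) = 0.008310 K/W
  R_ceramic fibre blanket = L/(kA) = 0.0836/(0.0880·16.4) = 0.05793 K/W
ΣR = 6.037×10^-4 + 0.004858 + 0.008310 + 0.05793 = 0.07170 K/W
Q = ΔT/ΣR = (1383 K − 307.5 K)/0.07170 = 15000 W
From the inner boundary to the silica brick/ceramic fibre blanket interface, ΣR_partial = 0.01377 K/W.
T_interface = T_in − Q·ΣR_partial = 1383 K − (15000)(0.01377) = 1176 K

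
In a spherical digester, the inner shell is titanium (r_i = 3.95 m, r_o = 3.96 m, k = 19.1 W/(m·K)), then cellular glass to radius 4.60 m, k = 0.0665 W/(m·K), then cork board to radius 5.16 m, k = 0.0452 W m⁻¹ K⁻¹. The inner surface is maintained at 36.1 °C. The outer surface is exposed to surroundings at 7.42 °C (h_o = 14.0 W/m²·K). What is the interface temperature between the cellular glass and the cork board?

Resistance network (inner→outer):
  R_titanium = (1/3.95 − 1/3.96)/(4πk) = 6.393×10^-4/(4π·19.1) = 2.664×10^-6 K/W
  R_cellular glass = (1/3.96 − 1/4.60)/(4πk) = 0.03513/(4π·0.0665) = 0.04204 K/W
  R_cork board = (1/4.60 − 1/5.16)/(4πk) = 0.02359/(4π·0.0452) = 0.04154 K/W
  R_conv,out = 1/(4πr²h) = 1/(4π·5.16²·14.0) = 2.135×10^-4 K/W
ΣR = 2.664×10^-6 + 0.04204 + 0.04154 + 2.135×10^-4 = 0.08380 K/W
Q = ΔT/ΣR = (36.1 °C − 7.42 °C)/0.08380 = 342.2 W
From the inner boundary to the cellular glass/cork board interface, ΣR_partial = 0.04204 K/W.
T_interface = T_in − Q·ΣR_partial = 36.1 °C − (342.2)(0.04204) = 21.7 °C

T = 21.7 °C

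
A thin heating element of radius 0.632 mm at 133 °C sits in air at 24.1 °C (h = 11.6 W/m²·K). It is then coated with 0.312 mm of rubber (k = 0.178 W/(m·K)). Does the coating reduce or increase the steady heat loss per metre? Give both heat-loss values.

Critical radius for a cylinder: r_cr = k/h = 0.0153 m = 1.53 cm.
Outer radius after coating: r₂ = 6.32×10^-4 + 3.12×10^-4 = 0.000944 m.
Since r₁ < r_cr and r₂ ≤ r_cr, the coating moves toward the maximum at r_cr — heat loss rises.
Bare: R = 1/(2πr₁h) = 21.71 m·K/W; Q = 108.9/21.71 = 5.02 W/m.
Coated: R = R_cond + R_conv = 14.89 m·K/W; Q = 108.9/14.89 = 7.31 W/m.

increases: 5.02 → 7.31 W/m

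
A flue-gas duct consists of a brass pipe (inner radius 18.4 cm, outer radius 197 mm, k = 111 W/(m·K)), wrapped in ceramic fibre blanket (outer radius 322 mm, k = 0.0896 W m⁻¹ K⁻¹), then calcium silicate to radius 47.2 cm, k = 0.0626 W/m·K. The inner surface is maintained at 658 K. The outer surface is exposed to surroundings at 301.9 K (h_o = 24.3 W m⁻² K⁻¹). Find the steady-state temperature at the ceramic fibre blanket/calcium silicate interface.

T = 491 K

Series thermal resistances, inner to outer:
  R'_brass = ln(0.197/0.184)/(2πk) = 0.06827/(2π·111) = 9.788×10^-5 m·K/W
  R'_ceramic fibre blanket = ln(0.322/0.197)/(2πk) = 0.4913/(2π·0.0896) = 0.8728 m·K/W
  R'_calcium silicate = ln(0.472/0.322)/(2πk) = 0.3824/(2π·0.0626) = 0.9723 m·K/W
  R'_conv,out = 1/(2πr h) = 1/(2π·0.472·24.3) = 0.01388 m·K/W
ΣR = 9.788×10^-5 + 0.8728 + 0.9723 + 0.01388 = 1.859 m·K/W
Q' = ΔT/ΣR = (658 K − 301.9 K)/1.859 = 191.6 W/m
From the inner boundary to the ceramic fibre blanket/calcium silicate interface, ΣR_partial = 0.8729 m·K/W.
T_interface = T_in − Q'·ΣR_partial = 658 K − (191.6)(0.8729) = 491 K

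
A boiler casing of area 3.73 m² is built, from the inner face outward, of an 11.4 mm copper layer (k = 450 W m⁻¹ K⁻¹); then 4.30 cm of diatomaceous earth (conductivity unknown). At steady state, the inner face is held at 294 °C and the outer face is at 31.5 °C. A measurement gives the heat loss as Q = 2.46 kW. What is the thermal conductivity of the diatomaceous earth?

ΣR = ΔT/Q = |294 − 31.5|/2460 = 0.1067 K/W
Known resistances:
  R_copper = L/(kA) = 0.0114/(450·3.73) = 6.792×10^-6 K/W
R_diatomaceous earth = ΣR − ΣR_known = 0.1067 − 6.792×10^-6 = 0.1067 K/W
L/(kA) = 0.1067 ⇒ k = 0.0430/(0.1067·3.73) = 0.108 W/m·K

k = 0.108 W/m·K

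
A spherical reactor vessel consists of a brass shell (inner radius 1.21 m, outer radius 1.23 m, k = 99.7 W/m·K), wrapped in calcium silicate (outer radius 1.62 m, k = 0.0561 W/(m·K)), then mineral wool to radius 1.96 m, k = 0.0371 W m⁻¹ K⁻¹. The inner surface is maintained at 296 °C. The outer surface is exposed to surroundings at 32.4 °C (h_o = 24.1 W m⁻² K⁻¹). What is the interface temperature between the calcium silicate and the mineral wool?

Treat each layer as a resistance in series:
  R_brass = (1/1.21 − 1/1.23)/(4πk) = 0.01344/(4π·99.7) = 1.073×10^-5 K/W
  R_calcium silicate = (1/1.23 − 1/1.62)/(4πk) = 0.1957/(4π·0.0561) = 0.2776 K/W
  R_mineral wool = (1/1.62 − 1/1.96)/(4πk) = 0.1071/(4π·0.0371) = 0.2297 K/W
  R_conv,out = 1/(4πr²h) = 1/(4π·1.96²·24.1) = 8.595×10^-4 K/W
ΣR = 1.073×10^-5 + 0.2776 + 0.2297 + 8.595×10^-4 = 0.5082 K/W
Q = ΔT/ΣR = (296 °C − 32.4 °C)/0.5082 = 518.7 W
From the inner boundary to the calcium silicate/mineral wool interface, ΣR_partial = 0.2776 K/W.
T_interface = T_in − Q·ΣR_partial = 296 °C − (518.7)(0.2776) = 152 °C

T = 152 °C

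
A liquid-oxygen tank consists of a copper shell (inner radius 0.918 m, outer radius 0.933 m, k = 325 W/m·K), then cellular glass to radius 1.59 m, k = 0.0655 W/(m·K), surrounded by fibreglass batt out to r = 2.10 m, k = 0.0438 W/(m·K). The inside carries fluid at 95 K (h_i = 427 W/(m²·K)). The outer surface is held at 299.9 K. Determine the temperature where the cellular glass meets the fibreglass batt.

Treat each layer as a resistance in series:
  R_conv,in = 1/(4πr²h) = 1/(4π·0.918²·427) = 2.211×10^-4 K/W
  R_copper = (1/0.918 − 1/0.933)/(4πk) = 0.01751/(4π·325) = 4.288×10^-6 K/W
  R_cellular glass = (1/0.933 − 1/1.59)/(4πk) = 0.4429/(4π·0.0655) = 0.5381 K/W
  R_fibreglass batt = (1/1.59 − 1/2.10)/(4πk) = 0.1527/(4π·0.0438) = 0.2775 K/W
ΣR = 2.211×10^-4 + 4.288×10^-6 + 0.5381 + 0.2775 = 0.8158 K/W
Q = ΔT/ΣR = (95 K − 299.9 K)/0.8158 = -251.2 W
From the inner boundary to the cellular glass/fibreglass batt interface, ΣR_partial = 0.5383 K/W.
T_interface = T_in − Q·ΣR_partial = 95 K − (-251.2)(0.5383) = 230.2 K

T = 230.2 K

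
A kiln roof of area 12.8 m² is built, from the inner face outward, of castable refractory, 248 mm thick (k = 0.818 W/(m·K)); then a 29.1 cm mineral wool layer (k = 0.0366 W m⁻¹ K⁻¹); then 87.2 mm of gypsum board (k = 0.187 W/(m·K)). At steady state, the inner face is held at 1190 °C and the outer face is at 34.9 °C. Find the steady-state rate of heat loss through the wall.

Treat each layer as a resistance in series:
  R_castable refractory = L/(kA) = 0.248/(0.818·12.8) = 0.02369 K/W
  R_mineral wool = L/(kA) = 0.291/(0.0366·12.8) = 0.6212 K/W
  R_gypsum board = L/(kA) = 0.0872/(0.187·12.8) = 0.03643 K/W
ΣR = 0.02369 + 0.6212 + 0.03643 = 0.6813 K/W
Q = ΔT/ΣR = (1190 °C − 34.9 °C)/0.6813 = 1700 W

Q = 1700 W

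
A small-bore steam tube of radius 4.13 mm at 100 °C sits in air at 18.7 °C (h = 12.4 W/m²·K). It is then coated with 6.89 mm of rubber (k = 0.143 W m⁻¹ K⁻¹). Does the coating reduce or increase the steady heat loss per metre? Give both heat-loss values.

increases: 26.2 → 36.0 W/m

Critical radius for a cylinder: r_cr = k/h = 0.0115 m = 1.15 cm.
Outer radius after coating: r₂ = 0.00413 + 0.00689 = 0.01102 m.
Since r₁ < r_cr and r₂ ≤ r_cr, the coating moves toward the maximum at r_cr — heat loss rises.
Bare: R = 1/(2πr₁h) = 3.108 m·K/W; Q = 81.3/3.108 = 26.2 W/m.
Coated: R = R_cond + R_conv = 2.257 m·K/W; Q = 81.3/2.257 = 36.0 W/m.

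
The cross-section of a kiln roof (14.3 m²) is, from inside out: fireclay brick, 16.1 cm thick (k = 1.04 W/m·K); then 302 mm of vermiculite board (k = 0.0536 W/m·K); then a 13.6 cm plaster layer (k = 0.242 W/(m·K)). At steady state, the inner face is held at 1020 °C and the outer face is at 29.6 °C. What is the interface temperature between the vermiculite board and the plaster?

T = 117 °C

Series thermal resistances, inner to outer:
  R_fireclay brick = L/(kA) = 0.161/(1.04·14.3) = 0.01083 K/W
  R_vermiculite board = L/(kA) = 0.302/(0.0536·14.3) = 0.3940 K/W
  R_plaster = L/(kA) = 0.136/(0.242·14.3) = 0.03930 K/W
ΣR = 0.01083 + 0.3940 + 0.03930 = 0.4441 K/W
Q = ΔT/ΣR = (1020 °C − 29.6 °C)/0.4441 = 2230 W
From the inner boundary to the vermiculite board/plaster interface, ΣR_partial = 0.4048 K/W.
T_interface = T_in − Q·ΣR_partial = 1020 °C − (2230)(0.4048) = 117 °C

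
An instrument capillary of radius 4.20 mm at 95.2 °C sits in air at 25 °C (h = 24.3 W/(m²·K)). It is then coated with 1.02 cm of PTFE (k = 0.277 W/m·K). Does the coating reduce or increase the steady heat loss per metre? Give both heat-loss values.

Critical radius for a cylinder: r_cr = k/h = 0.0114 m = 1.14 cm.
Outer radius after coating: r₂ = 0.00420 + 0.0102 = 0.01440 m.
r₁ < r_cr < r₂: heat loss rises to a maximum at r_cr then falls. Whether the coating helps depends on whether Q(r₂) has dropped back below Q(r₁).
Bare: R = 1/(2πr₁h) = 1.559 m·K/W; Q = 70.2/1.559 = 45.0 W/m.
Coated: R = R_cond + R_conv = 1.163 m·K/W; Q = 70.2/1.163 = 60.4 W/m.

increases: 45.0 → 60.4 W/m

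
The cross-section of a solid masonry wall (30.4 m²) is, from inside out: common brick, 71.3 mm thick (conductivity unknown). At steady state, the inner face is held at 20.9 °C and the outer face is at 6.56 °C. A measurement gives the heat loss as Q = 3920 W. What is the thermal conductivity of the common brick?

k = 0.641 W/m·K

ΣR = ΔT/Q = |20.9 − 6.56|/3920 = 0.003658 K/W
L/(kA) = 0.003658 ⇒ k = 0.0713/(0.003658·30.4) = 0.641 W/m·K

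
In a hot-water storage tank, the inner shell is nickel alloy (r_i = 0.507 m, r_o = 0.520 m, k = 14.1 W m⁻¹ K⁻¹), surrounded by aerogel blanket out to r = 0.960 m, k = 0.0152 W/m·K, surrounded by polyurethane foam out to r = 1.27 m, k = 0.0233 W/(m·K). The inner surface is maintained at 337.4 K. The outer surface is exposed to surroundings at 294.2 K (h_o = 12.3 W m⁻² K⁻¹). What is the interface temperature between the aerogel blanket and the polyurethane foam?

Treat each layer as a resistance in series:
  R_nickel alloy = (1/0.507 − 1/0.520)/(4πk) = 0.04931/(4π·14.1) = 2.783×10^-4 K/W
  R_aerogel blanket = (1/0.520 − 1/0.960)/(4πk) = 0.8814/(4π·0.0152) = 4.614 K/W
  R_polyurethane foam = (1/0.960 − 1/1.27)/(4πk) = 0.2543/(4π·0.0233) = 0.8684 K/W
  R_conv,out = 1/(4πr²h) = 1/(4π·1.27²·12.3) = 0.004011 K/W
ΣR = 2.783×10^-4 + 4.614 + 0.8684 + 0.004011 = 5.487 K/W
Q = ΔT/ΣR = (337.4 K − 294.2 K)/5.487 = 7.873 W
From the inner boundary to the aerogel blanket/polyurethane foam interface, ΣR_partial = 4.614 K/W.
T_interface = T_in − Q·ΣR_partial = 337.4 K − (7.873)(4.614) = 301.1 K

T = 301.1 K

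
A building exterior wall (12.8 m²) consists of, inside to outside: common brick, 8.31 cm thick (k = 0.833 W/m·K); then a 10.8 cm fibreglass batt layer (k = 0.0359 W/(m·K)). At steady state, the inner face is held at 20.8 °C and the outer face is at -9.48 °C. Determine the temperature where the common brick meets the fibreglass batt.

T = 19.8 °C

Treat each layer as a resistance in series:
  R_common brick = L/(kA) = 0.0831/(0.833·12.8) = 0.007794 K/W
  R_fibreglass batt = L/(kA) = 0.108/(0.0359·12.8) = 0.2350 K/W
ΣR = 0.007794 + 0.2350 = 0.2428 K/W
Q = ΔT/ΣR = (20.8 °C − -9.48 °C)/0.2428 = 124.7 W
From the inner boundary to the common brick/fibreglass batt interface, ΣR_partial = 0.007794 K/W.
T_interface = T_in − Q·ΣR_partial = 20.8 °C − (124.7)(0.007794) = 19.8 °C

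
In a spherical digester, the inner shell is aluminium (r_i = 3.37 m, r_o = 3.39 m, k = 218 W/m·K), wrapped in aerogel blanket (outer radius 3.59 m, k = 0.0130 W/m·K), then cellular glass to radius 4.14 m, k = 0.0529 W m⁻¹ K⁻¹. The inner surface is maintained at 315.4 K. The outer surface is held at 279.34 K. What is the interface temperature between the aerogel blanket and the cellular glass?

Series thermal resistances, inner to outer:
  R_aluminium = (1/3.37 − 1/3.39)/(4πk) = 0.001751/(4π·218) = 6.390×10^-7 K/W
  R_aerogel blanket = (1/3.39 − 1/3.59)/(4πk) = 0.01643/(4π·0.0130) = 0.1006 K/W
  R_cellular glass = (1/3.59 − 1/4.14)/(4πk) = 0.03701/(4π·0.0529) = 0.05567 K/W
ΣR = 6.390×10^-7 + 0.1006 + 0.05567 = 0.1563 K/W
Q = ΔT/ΣR = (315.4 K − 279.34 K)/0.1563 = 230.7 W
From the inner boundary to the aerogel blanket/cellular glass interface, ΣR_partial = 0.1006 K/W.
T_interface = T_in − Q·ΣR_partial = 315.4 K − (230.7)(0.1006) = 292.2 K

T = 292.2 K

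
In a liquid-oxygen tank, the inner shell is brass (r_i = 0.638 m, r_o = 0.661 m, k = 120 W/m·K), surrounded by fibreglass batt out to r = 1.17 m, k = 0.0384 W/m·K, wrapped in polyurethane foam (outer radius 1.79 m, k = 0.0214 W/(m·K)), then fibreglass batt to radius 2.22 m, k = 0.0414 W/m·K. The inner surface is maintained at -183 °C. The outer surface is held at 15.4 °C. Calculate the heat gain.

Series thermal resistances, inner to outer:
  R_brass = (1/0.638 − 1/0.661)/(4πk) = 0.05454/(4π·120) = 3.617×10^-5 K/W
  R_fibreglass batt = (1/0.661 − 1/1.17)/(4πk) = 0.6582/(4π·0.0384) = 1.364 K/W
  R_polyurethane foam = (1/1.17 − 1/1.79)/(4πk) = 0.2960/(4π·0.0214) = 1.101 K/W
  R_fibreglass batt = (1/1.79 − 1/2.22)/(4πk) = 0.1082/(4π·0.0414) = 0.2080 K/W
ΣR = 3.617×10^-5 + 1.364 + 1.101 + 0.2080 = 2.673 K/W
Q = ΔT/ΣR = (-183 °C − 15.4 °C)/2.673 = -74.2 W
(Negative Q ⇒ heat flows inward; heat gain = 74.2 W.)

Q = 74.2 W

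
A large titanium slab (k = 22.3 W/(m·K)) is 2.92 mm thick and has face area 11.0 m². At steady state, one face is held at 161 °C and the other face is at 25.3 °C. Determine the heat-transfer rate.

Q = kA·ΔT/L = 22.3 × 11.0 × |161 °C − 25.3 °C| / 0.00292 = 1.14×10^7 W

Q = 11400 kW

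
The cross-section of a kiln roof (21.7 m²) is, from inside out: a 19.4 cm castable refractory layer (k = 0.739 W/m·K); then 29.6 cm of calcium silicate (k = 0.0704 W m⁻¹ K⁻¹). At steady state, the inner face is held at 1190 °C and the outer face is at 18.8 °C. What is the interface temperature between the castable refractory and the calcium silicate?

Series thermal resistances, inner to outer:
  R_castable refractory = L/(kA) = 0.194/(0.739·21.7) = 0.01210 K/W
  R_calcium silicate = L/(kA) = 0.296/(0.0704·21.7) = 0.1938 K/W
ΣR = 0.01210 + 0.1938 = 0.2059 K/W
Q = ΔT/ΣR = (1190 °C − 18.8 °C)/0.2059 = 5688 W
From the inner boundary to the castable refractory/calcium silicate interface, ΣR_partial = 0.01210 K/W.
T_interface = T_in − Q·ΣR_partial = 1190 °C − (5688)(0.01210) = 1121 °C

T = 1121 °C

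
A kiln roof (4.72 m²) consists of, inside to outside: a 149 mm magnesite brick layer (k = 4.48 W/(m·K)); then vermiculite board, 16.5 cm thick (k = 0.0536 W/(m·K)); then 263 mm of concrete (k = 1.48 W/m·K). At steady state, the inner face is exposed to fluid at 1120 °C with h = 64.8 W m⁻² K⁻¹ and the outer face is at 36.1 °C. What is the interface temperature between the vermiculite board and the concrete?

Series thermal resistances, inner to outer:
  R_conv,in = 1/(hA) = 1/(64.8·4.72) = 0.003270 K/W
  R_magnesite brick = L/(kA) = 0.149/(4.48·4.72) = 0.007046 K/W
  R_vermiculite board = L/(kA) = 0.165/(0.0536·4.72) = 0.6522 K/W
  R_concrete = L/(kA) = 0.263/(1.48·4.72) = 0.03765 K/W
ΣR = 0.003270 + 0.007046 + 0.6522 + 0.03765 = 0.7002 K/W
Q = ΔT/ΣR = (1120 °C − 36.1 °C)/0.7002 = 1548 W
From the inner boundary to the vermiculite board/concrete interface, ΣR_partial = 0.6625 K/W.
T_interface = T_in − Q·ΣR_partial = 1120 °C − (1548)(0.6625) = 94 °C

T = 94 °C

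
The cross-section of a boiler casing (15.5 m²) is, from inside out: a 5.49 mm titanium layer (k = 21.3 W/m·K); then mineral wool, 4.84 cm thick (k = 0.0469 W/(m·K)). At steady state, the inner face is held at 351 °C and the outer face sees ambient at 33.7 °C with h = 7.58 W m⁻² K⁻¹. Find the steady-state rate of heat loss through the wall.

Q = 4.22 kW

Series thermal resistances, inner to outer:
  R_titanium = L/(kA) = 0.00549/(21.3·15.5) = 1.663×10^-5 K/W
  R_mineral wool = L/(kA) = 0.0484/(0.0469·15.5) = 0.06658 K/W
  R_conv,out = 1/(hA) = 1/(7.58·15.5) = 0.008511 K/W
ΣR = 1.663×10^-5 + 0.06658 + 0.008511 = 0.07511 K/W
Q = ΔT/ΣR = (351 °C − 33.7 °C)/0.07511 = 4220 W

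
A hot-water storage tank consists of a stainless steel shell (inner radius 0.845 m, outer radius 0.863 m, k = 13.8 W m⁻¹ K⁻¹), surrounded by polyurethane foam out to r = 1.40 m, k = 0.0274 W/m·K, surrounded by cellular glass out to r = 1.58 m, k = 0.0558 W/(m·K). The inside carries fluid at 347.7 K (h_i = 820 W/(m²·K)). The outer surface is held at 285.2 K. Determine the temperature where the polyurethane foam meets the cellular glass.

Treat each layer as a resistance in series:
  R_conv,in = 1/(4πr²h) = 1/(4π·0.845²·820) = 1.359×10^-4 K/W
  R_stainless steel = (1/0.845 − 1/0.863)/(4πk) = 0.02468/(4π·13.8) = 1.423×10^-4 K/W
  R_polyurethane foam = (1/0.863 − 1/1.40)/(4πk) = 0.4445/(4π·0.0274) = 1.291 K/W
  R_cellular glass = (1/1.40 − 1/1.58)/(4πk) = 0.08137/(4π·0.0558) = 0.1160 K/W
ΣR = 1.359×10^-4 + 1.423×10^-4 + 1.291 + 0.1160 = 1.407 K/W
Q = ΔT/ΣR = (347.7 K − 285.2 K)/1.407 = 44.42 W
From the inner boundary to the polyurethane foam/cellular glass interface, ΣR_partial = 1.291 K/W.
T_interface = T_in − Q·ΣR_partial = 347.7 K − (44.42)(1.291) = 290.4 K

T = 290.4 K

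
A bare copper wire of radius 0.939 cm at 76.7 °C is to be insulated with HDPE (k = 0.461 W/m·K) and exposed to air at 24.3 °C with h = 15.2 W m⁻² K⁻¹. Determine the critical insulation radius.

For a cylinder, r_cr = k_ins/h = 0.461/15.2 = 0.0303 m = 3.03 cm

r_cr = 3.03 cm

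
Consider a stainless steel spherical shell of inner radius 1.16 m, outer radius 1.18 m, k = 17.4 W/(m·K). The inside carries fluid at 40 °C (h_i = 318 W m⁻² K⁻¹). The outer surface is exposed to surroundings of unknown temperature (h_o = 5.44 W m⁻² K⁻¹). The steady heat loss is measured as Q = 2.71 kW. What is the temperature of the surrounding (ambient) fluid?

Sum the resistances:
  R_conv,in = 1/(4πr²h) = 1/(4π·1.16²·318) = 1.860×10^-4 K/W
  R_stainless steel = (1/1.16 − 1/1.18)/(4πk) = 0.01461/(4π·17.4) = 6.682×10^-5 K/W
  R_conv,out = 1/(4πr²h) = 1/(4π·1.18²·5.44) = 0.01051 K/W
ΣR = 0.01076 K/W
ΔT = Q·ΣR = 2710 × 0.01076 = 29.16 K
Heat flows outward, so T_out = T_in − ΔT = 40 − 29.16 = 10.8 °C

T_out = 10.8 °C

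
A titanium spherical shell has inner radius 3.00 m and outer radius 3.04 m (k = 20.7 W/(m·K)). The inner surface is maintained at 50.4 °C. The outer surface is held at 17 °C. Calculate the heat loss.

Q = 1.98×10^6 W

Q = 4πk·ΔT/(1/r₁ − 1/r₂) = 4π × 20.7 × 33.4 / (1/3.00 − 1/3.04) = 1.98×10^6 W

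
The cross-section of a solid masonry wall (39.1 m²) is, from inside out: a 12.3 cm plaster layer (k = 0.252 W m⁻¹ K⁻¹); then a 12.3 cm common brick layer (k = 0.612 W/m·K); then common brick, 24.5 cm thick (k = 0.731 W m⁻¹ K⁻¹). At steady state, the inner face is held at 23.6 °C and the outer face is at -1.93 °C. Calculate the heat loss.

Q = 975 W

Series thermal resistances, inner to outer:
  R_plaster = L/(kA) = 0.123/(0.252·39.1) = 0.01248 K/W
  R_common brick = L/(kA) = 0.123/(0.612·39.1) = 0.005140 K/W
  R_common brick = L/(kA) = 0.245/(0.731·39.1) = 0.008572 K/W
ΣR = 0.01248 + 0.005140 + 0.008572 = 0.02619 K/W
Q = ΔT/ΣR = (23.6 °C − -1.93 °C)/0.02619 = 975 W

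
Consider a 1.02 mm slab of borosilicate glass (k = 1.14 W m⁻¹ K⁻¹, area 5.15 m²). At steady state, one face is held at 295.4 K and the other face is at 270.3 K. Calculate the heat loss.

Q = 144 kW

Q = kA·ΔT/L = 1.14 × 5.15 × |295.4 K − 270.3 K| / 0.00102 = 1.44×10^5 W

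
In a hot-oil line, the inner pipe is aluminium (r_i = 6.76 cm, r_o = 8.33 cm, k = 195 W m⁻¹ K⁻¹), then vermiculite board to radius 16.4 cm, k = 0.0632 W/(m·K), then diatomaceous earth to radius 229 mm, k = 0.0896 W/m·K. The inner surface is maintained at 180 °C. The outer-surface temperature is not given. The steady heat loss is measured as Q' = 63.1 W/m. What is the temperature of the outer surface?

Series resistances:
  R'_aluminium = ln(0.0833/0.0676)/(2πk) = 0.2088/(2π·195) = 1.705×10^-4 m·K/W
  R'_vermiculite board = ln(0.164/0.0833)/(2πk) = 0.6774/(2π·0.0632) = 1.706 m·K/W
  R'_diatomaceous earth = ln(0.229/0.164)/(2πk) = 0.3339/(2π·0.0896) = 0.5930 m·K/W
ΣR = 2.299 m·K/W
ΔT = Q'·ΣR = 63.1 × 2.299 = 145.1 K
Heat flows outward, so T_out = T_in − ΔT = 180 − 145.1 = 34.9 °C

T_out = 34.9 °C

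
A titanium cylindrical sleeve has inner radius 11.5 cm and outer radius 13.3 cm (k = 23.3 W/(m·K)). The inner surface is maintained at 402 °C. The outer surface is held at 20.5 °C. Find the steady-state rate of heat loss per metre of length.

Q' = 3.84×10^5 W/m

Q' = 2πk·ΔT/ln(r₂/r₁) = 2π × 23.3 × 381.5 / ln(0.133/0.115) = 3.84×10^5 W/m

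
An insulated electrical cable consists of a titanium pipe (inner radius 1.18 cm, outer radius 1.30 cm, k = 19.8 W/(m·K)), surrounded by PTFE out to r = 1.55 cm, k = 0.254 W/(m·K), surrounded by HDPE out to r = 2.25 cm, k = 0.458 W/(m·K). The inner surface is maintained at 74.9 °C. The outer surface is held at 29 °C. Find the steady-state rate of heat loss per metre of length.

Series thermal resistances, inner to outer:
  R'_titanium = ln(0.0130/0.0118)/(2πk) = 0.09685/(2π·19.8) = 7.785×10^-4 m·K/W
  R'_PTFE = ln(0.0155/0.0130)/(2πk) = 0.1759/(2π·0.254) = 0.1102 m·K/W
  R'_HDPE = ln(0.0225/0.0155)/(2πk) = 0.3727/(2π·0.458) = 0.1295 m·K/W
ΣR = 7.785×10^-4 + 0.1102 + 0.1295 = 0.2405 m·K/W
Q' = ΔT/ΣR = (74.9 °C − 29 °C)/0.2405 = 191 W/m

Q' = 191 W/m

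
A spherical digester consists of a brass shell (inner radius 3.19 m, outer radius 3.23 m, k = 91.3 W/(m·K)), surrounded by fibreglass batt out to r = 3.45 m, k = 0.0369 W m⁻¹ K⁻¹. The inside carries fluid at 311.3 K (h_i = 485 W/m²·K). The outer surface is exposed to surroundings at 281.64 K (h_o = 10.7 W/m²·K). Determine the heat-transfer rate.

Treat each layer as a resistance in series:
  R_conv,in = 1/(4πr²h) = 1/(4π·3.19²·485) = 1.612×10^-5 K/W
  R_brass = (1/3.19 − 1/3.23)/(4πk) = 0.003882/(4π·91.3) = 3.384×10^-6 K/W
  R_fibreglass batt = (1/3.23 − 1/3.45)/(4πk) = 0.01974/(4π·0.0369) = 0.04258 K/W
  R_conv,out = 1/(4πr²h) = 1/(4π·3.45²·10.7) = 6.248×10^-4 K/W
ΣR = 1.612×10^-5 + 3.384×10^-6 + 0.04258 + 6.248×10^-4 = 0.04322 K/W
Q = ΔT/ΣR = (311.3 K − 281.64 K)/0.04322 = 686 W

Q = 686 W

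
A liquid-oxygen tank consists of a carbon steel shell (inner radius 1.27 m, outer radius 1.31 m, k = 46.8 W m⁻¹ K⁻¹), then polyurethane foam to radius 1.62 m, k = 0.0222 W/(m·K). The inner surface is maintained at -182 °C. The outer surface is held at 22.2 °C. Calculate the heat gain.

Q = 390 W

Series thermal resistances, inner to outer:
  R_carbon steel = (1/1.27 − 1/1.31)/(4πk) = 0.02404/(4π·46.8) = 4.088×10^-5 K/W
  R_polyurethane foam = (1/1.31 − 1/1.62)/(4πk) = 0.1461/(4π·0.0222) = 0.5236 K/W
ΣR = 4.088×10^-5 + 0.5236 = 0.5236 K/W
Q = ΔT/ΣR = (-182 °C − 22.2 °C)/0.5236 = -390 W
(Negative Q ⇒ heat flows inward; heat gain = 390 W.)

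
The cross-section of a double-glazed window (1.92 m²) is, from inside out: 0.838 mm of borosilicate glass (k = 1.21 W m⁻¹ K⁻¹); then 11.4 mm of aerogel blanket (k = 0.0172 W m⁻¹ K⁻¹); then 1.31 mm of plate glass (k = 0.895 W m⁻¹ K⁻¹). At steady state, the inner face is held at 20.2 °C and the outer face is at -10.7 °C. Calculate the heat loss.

Q = 89.2 W

Resistance network (inner→outer):
  R_borosilicate glass = L/(kA) = 8.38×10^-4/(1.21·1.92) = 3.607×10^-4 K/W
  R_aerogel blanket = L/(kA) = 0.0114/(0.0172·1.92) = 0.3452 K/W
  R_plate glass = L/(kA) = 0.00131/(0.895·1.92) = 7.623×10^-4 K/W
ΣR = 3.607×10^-4 + 0.3452 + 7.623×10^-4 = 0.3463 K/W
Q = ΔT/ΣR = (20.2 °C − -10.7 °C)/0.3463 = 89.2 W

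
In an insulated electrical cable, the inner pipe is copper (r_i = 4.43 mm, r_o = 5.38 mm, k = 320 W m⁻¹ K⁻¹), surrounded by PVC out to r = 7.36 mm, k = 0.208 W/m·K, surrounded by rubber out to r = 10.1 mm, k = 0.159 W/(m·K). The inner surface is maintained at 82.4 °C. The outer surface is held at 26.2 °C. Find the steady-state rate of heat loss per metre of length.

Q' = 101 W/m

Treat each layer as a resistance in series:
  R'_copper = ln(0.00538/0.00443)/(2πk) = 0.1943/(2π·320) = 9.663×10^-5 m·K/W
  R'_PVC = ln(0.00736/0.00538)/(2πk) = 0.3134/(2π·0.208) = 0.2398 m·K/W
  R'_rubber = ln(0.0101/0.00736)/(2πk) = 0.3165/(2π·0.159) = 0.3168 m·K/W
ΣR = 9.663×10^-5 + 0.2398 + 0.3168 = 0.5567 m·K/W
Q' = ΔT/ΣR = (82.4 °C − 26.2 °C)/0.5567 = 101 W/m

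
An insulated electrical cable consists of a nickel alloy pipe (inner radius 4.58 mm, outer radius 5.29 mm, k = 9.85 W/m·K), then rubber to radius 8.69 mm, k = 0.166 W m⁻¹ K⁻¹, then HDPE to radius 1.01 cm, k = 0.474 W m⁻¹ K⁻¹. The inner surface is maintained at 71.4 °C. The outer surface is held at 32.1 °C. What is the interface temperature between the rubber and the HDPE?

T = 35.9 °C

Treat each layer as a resistance in series:
  R'_nickel alloy = ln(0.00529/0.00458)/(2πk) = 0.1441/(2π·9.85) = 0.002329 m·K/W
  R'_rubber = ln(0.00869/0.00529)/(2πk) = 0.4964/(2π·0.166) = 0.4759 m·K/W
  R'_HDPE = ln(0.0101/0.00869)/(2πk) = 0.1504/(2π·0.474) = 0.05049 m·K/W
ΣR = 0.002329 + 0.4759 + 0.05049 = 0.5287 m·K/W
Q' = ΔT/ΣR = (71.4 °C − 32.1 °C)/0.5287 = 74.33 W/m
From the inner boundary to the rubber/HDPE interface, ΣR_partial = 0.4782 m·K/W.
T_interface = T_in − Q'·ΣR_partial = 71.4 °C − (74.33)(0.4782) = 35.9 °C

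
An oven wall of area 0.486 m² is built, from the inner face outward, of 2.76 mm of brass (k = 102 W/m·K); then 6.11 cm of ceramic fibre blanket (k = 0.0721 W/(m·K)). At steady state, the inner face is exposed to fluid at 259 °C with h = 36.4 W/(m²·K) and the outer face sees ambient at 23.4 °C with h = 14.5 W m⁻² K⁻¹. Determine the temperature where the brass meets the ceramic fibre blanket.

T = 252 °C

Resistance network (inner→outer):
  R_conv,in = 1/(hA) = 1/(36.4·0.486) = 0.05653 K/W
  R_brass = L/(kA) = 0.00276/(102·0.486) = 5.568×10^-5 K/W
  R_ceramic fibre blanket = L/(kA) = 0.0611/(0.0721·0.486) = 1.744 K/W
  R_conv,out = 1/(hA) = 1/(14.5·0.486) = 0.1419 K/W
ΣR = 0.05653 + 5.568×10^-5 + 1.744 + 0.1419 = 1.942 K/W
Q = ΔT/ΣR = (259 °C − 23.4 °C)/1.942 = 121.3 W
From the inner boundary to the brass/ceramic fibre blanket interface, ΣR_partial = 0.05659 K/W.
T_interface = T_in − Q·ΣR_partial = 259 °C − (121.3)(0.05659) = 252 °C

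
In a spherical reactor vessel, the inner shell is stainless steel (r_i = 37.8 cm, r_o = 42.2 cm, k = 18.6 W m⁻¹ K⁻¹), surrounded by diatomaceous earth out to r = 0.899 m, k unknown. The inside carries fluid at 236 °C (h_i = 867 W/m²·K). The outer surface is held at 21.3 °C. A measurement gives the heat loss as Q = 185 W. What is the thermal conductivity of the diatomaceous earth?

ΣR = ΔT/Q = |236 − 21.3|/185 = 1.161 K/W
Known resistances:
  R_conv,in = 1/(4πr²h) = 1/(4π·0.378²·867) = 6.424×10^-4 K/W
  R_stainless steel = (1/0.378 − 1/0.422)/(4πk) = 0.2758/(4π·18.6) = 0.001180 K/W
R_diatomaceous earth = ΣR − ΣR_known = 1.161 − 0.001822 = 1.159 K/W
(1/r₁−1/r₂)/(4πk) = 1.159 ⇒ k = 1.257/(4π·1.159) = 0.0863 W/m·K

k = 0.0863 W/m·K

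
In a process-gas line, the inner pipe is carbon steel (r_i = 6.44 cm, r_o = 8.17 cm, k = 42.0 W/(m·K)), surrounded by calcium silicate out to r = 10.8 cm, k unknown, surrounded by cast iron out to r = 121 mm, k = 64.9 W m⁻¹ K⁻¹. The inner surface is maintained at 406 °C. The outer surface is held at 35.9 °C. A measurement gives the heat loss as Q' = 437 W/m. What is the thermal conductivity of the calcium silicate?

k = 0.0525 W/m·K

ΣR = ΔT/Q' = |406 − 35.9|/437 = 0.8469 m·K/W
Known resistances:
  R'_carbon steel = ln(0.0817/0.0644)/(2πk) = 0.2379/(2π·42.0) = 9.017×10^-4 m·K/W
  R'_cast iron = ln(0.121/0.108)/(2πk) = 0.1137/(2π·64.9) = 2.787×10^-4 m·K/W
R_calcium silicate = ΣR − ΣR_known = 0.8469 − 0.001180 = 0.8457 m·K/W
ln(r₂/r₁)/(2πk) = 0.8457 ⇒ k = 0.2791/(2π·0.8457) = 0.0525 W/m·K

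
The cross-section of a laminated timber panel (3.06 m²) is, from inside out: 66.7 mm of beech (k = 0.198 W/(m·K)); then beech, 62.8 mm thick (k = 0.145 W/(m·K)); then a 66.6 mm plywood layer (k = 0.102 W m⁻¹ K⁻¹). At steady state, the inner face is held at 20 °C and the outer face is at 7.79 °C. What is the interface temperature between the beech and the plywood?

Treat each layer as a resistance in series:
  R_beech = L/(kA) = 0.0667/(0.198·3.06) = 0.1101 K/W
  R_beech = L/(kA) = 0.0628/(0.145·3.06) = 0.1415 K/W
  R_plywood = L/(kA) = 0.0666/(0.102·3.06) = 0.2134 K/W
ΣR = 0.1101 + 0.1415 + 0.2134 = 0.4650 K/W
Q = ΔT/ΣR = (20 °C − 7.79 °C)/0.4650 = 26.26 W
From the inner boundary to the beech/plywood interface, ΣR_partial = 0.2516 K/W.
T_interface = T_in − Q·ΣR_partial = 20 °C − (26.26)(0.2516) = 13.4 °C

T = 13.4 °C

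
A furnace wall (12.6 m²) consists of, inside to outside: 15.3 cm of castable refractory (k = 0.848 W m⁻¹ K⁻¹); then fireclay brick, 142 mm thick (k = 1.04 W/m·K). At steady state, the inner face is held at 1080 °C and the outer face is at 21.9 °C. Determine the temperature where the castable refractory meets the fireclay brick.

Resistance network (inner→outer):
  R_castable refractory = L/(kA) = 0.153/(0.848·12.6) = 0.01432 K/W
  R_fireclay brick = L/(kA) = 0.142/(1.04·12.6) = 0.01084 K/W
ΣR = 0.01432 + 0.01084 = 0.02516 K/W
Q = ΔT/ΣR = (1080 °C − 21.9 °C)/0.02516 = 42050 W
From the inner boundary to the castable refractory/fireclay brick interface, ΣR_partial = 0.01432 K/W.
T_interface = T_in − Q·ΣR_partial = 1080 °C − (42050)(0.01432) = 478 °C

T = 478 °C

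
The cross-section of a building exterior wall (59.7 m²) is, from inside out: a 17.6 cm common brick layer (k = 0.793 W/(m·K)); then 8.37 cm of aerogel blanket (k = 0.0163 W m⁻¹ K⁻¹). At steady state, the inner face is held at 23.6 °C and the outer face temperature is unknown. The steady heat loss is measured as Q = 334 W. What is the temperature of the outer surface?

Series resistances:
  R_common brick = L/(kA) = 0.176/(0.793·59.7) = 0.003718 K/W
  R_aerogel blanket = L/(kA) = 0.0837/(0.0163·59.7) = 0.08601 K/W
ΣR = 0.08973 K/W
ΔT = Q·ΣR = 334 × 0.08973 = 29.97 K
Heat flows outward, so T_out = T_in − ΔT = 23.6 − 29.97 = -6.37 °C

T_out = -6.37 °C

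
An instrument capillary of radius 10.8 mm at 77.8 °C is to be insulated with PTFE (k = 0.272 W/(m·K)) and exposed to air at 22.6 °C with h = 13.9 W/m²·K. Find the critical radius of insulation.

r_cr = 1.96 cm

For a cylinder, r_cr = k_ins/h = 0.272/13.9 = 0.0196 m = 1.96 cm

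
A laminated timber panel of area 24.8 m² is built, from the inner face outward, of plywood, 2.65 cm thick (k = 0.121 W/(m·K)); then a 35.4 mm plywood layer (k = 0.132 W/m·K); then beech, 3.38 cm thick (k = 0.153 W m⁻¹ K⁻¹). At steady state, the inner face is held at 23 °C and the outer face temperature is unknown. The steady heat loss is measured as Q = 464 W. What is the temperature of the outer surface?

Series resistances:
  R_plywood = L/(kA) = 0.0265/(0.121·24.8) = 0.008831 K/W
  R_plywood = L/(kA) = 0.0354/(0.132·24.8) = 0.01081 K/W
  R_beech = L/(kA) = 0.0338/(0.153·24.8) = 0.008908 K/W
ΣR = 0.02855 K/W
ΔT = Q·ΣR = 464 × 0.02855 = 13.25 K
Heat flows outward, so T_out = T_in − ΔT = 23 − 13.25 = 9.75 °C

T_out = 9.75 °C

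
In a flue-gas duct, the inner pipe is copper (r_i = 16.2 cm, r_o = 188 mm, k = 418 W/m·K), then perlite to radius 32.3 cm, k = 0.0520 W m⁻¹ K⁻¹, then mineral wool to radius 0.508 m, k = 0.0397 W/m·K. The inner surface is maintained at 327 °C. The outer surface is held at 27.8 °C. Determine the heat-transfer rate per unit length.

Q' = 86.2 W/m

Treat each layer as a resistance in series:
  R'_copper = ln(0.188/0.162)/(2πk) = 0.1488/(2π·418) = 5.667×10^-5 m·K/W
  R'_perlite = ln(0.323/0.188)/(2πk) = 0.5412/(2π·0.0520) = 1.656 m·K/W
  R'_mineral wool = ln(0.508/0.323)/(2πk) = 0.4528/(2π·0.0397) = 1.815 m·K/W
ΣR = 5.667×10^-5 + 1.656 + 1.815 = 3.471 m·K/W
Q' = ΔT/ΣR = (327 °C − 27.8 °C)/3.471 = 86.2 W/m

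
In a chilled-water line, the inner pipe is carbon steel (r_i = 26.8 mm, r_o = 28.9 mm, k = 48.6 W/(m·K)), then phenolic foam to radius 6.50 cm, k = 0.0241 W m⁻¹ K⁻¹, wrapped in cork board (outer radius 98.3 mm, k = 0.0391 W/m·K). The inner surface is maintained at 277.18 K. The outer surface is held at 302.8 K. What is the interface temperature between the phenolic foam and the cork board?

Series thermal resistances, inner to outer:
  R'_carbon steel = ln(0.0289/0.0268)/(2πk) = 0.07544/(2π·48.6) = 2.470×10^-4 m·K/W
  R'_phenolic foam = ln(0.0650/0.0289)/(2πk) = 0.8105/(2π·0.0241) = 5.353 m·K/W
  R'_cork board = ln(0.0983/0.0650)/(2πk) = 0.4136/(2π·0.0391) = 1.684 m·K/W
ΣR = 2.470×10^-4 + 5.353 + 1.684 = 7.037 m·K/W
Q' = ΔT/ΣR = (277.18 K − 302.8 K)/7.037 = -3.641 W/m
From the inner boundary to the phenolic foam/cork board interface, ΣR_partial = 5.353 m·K/W.
T_interface = T_in − Q'·ΣR_partial = 277.18 K − (-3.641)(5.353) = 296.7 K

T = 296.7 K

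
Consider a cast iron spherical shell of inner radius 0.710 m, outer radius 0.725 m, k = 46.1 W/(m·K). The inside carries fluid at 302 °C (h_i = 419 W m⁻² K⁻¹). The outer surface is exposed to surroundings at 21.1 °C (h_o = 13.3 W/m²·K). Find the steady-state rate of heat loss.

Series thermal resistances, inner to outer:
  R_conv,in = 1/(4πr²h) = 1/(4π·0.710²·419) = 3.768×10^-4 K/W
  R_cast iron = (1/0.710 − 1/0.725)/(4πk) = 0.02914/(4π·46.1) = 5.030×10^-5 K/W
  R_conv,out = 1/(4πr²h) = 1/(4π·0.725²·13.3) = 0.01138 K/W
ΣR = 3.768×10^-4 + 5.030×10^-5 + 0.01138 = 0.01181 K/W
Q = ΔT/ΣR = (302 °C − 21.1 °C)/0.01181 = 23800 W

Q = 23.8 kW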